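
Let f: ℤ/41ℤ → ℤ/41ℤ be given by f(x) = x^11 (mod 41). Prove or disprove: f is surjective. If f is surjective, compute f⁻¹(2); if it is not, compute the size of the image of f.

39

Since 41 is prime, the nonzero elements of ℤ/41ℤ form a cyclic group of order 40.
As gcd(11, 40) = 1, raising to the 11th power is a bijection on this group: if x_1^11 ≡ x_2^11 then (x_1x_2^{−1})^11 = 1, and the only element of order dividing gcd(11, 40) = 1 is 1, so x_1 = x_2.
With f(0) = 0 this makes f injective on all of ℤ/41ℤ, hence bijective (finite equal-size domain and codomain). In particular f is surjective.
Since f is surjective, we find the preimage of 2. The inverse of x ↦ x^11 on (ℤ/41ℤ)^× is x ↦ x^11, because 11·11 = 121 = 3·40 + 1 ≡ 1 (mod 40) and x^{40} = 1 for x ≠ 0 (Fermat). So f⁻¹(2) = 2^11 mod 41.
Repeated squaring mod 41: 2^1 ≡ 2, 2^2 ≡ 2² = 4, 2^4 ≡ 4² = 16, 2^8 ≡ 16² = 256 ≡ 10. Since 11 = 8 + 2 + 1, 2^11 ≡ 10·4·2: 10·4 = 40, then 40·2 = 80 ≡ 39. So 2^11 ≡ 39 (mod 41).
Hence f⁻¹(2) = 39.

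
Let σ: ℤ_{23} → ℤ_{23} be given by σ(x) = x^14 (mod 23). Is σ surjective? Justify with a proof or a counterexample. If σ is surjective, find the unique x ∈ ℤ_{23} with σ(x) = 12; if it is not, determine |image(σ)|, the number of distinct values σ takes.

12

σ(11): Repeated squaring mod 23: 11^1 ≡ 11, 11^2 ≡ 11² = 121 ≡ 6, 11^4 ≡ 6² = 36 ≡ 13, 11^8 ≡ 13² = 169 ≡ 8. Since 14 = 8 + 4 + 2, 11^14 ≡ 8·13·6: 8·13 = 104 ≡ 12, then 12·6 = 72 ≡ 3. So 11^14 ≡ 3 (mod 23).
σ(12): Repeated squaring mod 23: 12^1 ≡ 12, 12^2 ≡ 12² = 144 ≡ 6, 12^4 ≡ 6² = 36 ≡ 13, 12^8 ≡ 13² = 169 ≡ 8. Since 14 = 8 + 4 + 2, 12^14 ≡ 8·13·6: 8·13 = 104 ≡ 12, then 12·6 = 72 ≡ 3. So 12^14 ≡ 3 (mod 23).
So σ(11) = σ(12) = 3 while 11 ≠ 12, hence σ is not injective.
A non-injective map from the 23-element set ℤ_{23} to itself takes at most 22 distinct values, so it cannot be surjective. Therefore σ is not surjective.
Since σ is not surjective, we determine |image(σ)|. Computing x^14 mod 23 for each x (by repeated squaring, reducing mod 23 at every step), the values σ(0), σ(1), …, σ(22) are: 0, 1, 8, 4, 18, 13, 9, 2, 6, 16, 12, 3, 3, 12, 16, 6, 2, 9, 13, 18, 4, 8, 1.
The distinct values are {0, 1, 2, 3, 4, 6, 8, 9, 12, 13, 16, 18}; there are 12 of them.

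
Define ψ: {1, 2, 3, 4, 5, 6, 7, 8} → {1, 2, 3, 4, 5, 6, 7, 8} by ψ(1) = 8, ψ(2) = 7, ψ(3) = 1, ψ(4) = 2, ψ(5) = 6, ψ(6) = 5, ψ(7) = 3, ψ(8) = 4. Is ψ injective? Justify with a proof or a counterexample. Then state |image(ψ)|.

The values ψ(1), …, ψ(8) are 8, 7, 1, 2, 6, 5, 3, 4 — all distinct.
So ψ(s) = ψ(t) only when s = t, and ψ is injective.
The image of ψ is {1, 2, 3, 4, 5, 6, 7, 8}, which has 8 elements.

8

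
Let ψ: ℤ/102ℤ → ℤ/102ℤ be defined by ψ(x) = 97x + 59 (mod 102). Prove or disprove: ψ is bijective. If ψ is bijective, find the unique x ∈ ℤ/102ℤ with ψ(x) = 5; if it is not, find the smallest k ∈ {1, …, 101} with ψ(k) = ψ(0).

Recall: injectivity means: for all s, t in the domain, ψ(s) = ψ(t) implies s = t.
Suppose ψ(s) = ψ(t) in ℤ/102ℤ. Then 97s + 59 ≡ 97t + 59 (mod 102), thus 97(s − t) ≡ 0 (mod 102).
Since gcd(97, 102) = 1, 97 is invertible modulo 102, so s − t ≡ 0 (mod 102), i.e. s = t.
We now compute 97⁻¹ mod 102 explicitly. Euclid's algorithm: 102 = 1·97 + 5, 97 = 19·5 + 2, 5 = 2·2 + 1; back-substituting gives 1 = 61·97 − 58·102, so 97⁻¹ ≡ 61 (mod 102).
Then y ↦ 61(y − 59) is a two-sided inverse to ψ, so every y ∈ ℤ/102ℤ has a preimage.
Therefore ψ is bijective.
Since ψ is bijective, we find ψ⁻¹(5): we need 97x ≡ 5 − 59 ≡ 48 (mod 102). Using 97⁻¹ = 61: x ≡ 61·48 = 2928 = 28·102 + 72, so x = 72.
Check: ψ(72) = 97·72 + 59 = 7043 = 69·102 + 5 ≡ 5 (mod 102).

72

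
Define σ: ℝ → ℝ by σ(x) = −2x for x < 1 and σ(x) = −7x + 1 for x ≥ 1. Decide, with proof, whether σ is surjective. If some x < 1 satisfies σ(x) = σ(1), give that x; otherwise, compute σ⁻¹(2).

Both pieces are strictly decreasing (slopes −2 and −7), so each is injective on its own interval.
The left piece maps (−∞, 1) onto (−2, ∞); the right piece maps [1, ∞) onto (−∞, −6].
The union (−2, ∞) ∪ (−∞, −6] omits the interval between −2 and −6; in particular −2 has no preimage. So σ is not surjective.
Because the two images are disjoint, no x < 1 has σ(x) = σ(1), so we compute σ⁻¹(2): 2 lies in (−2, ∞), so solve −2x = 2: x = (2 − 0)/(−2) = −1.

-1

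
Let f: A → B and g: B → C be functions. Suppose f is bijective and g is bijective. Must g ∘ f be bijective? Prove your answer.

Injectivity: if g(f(a)) = g(f(b)) then f(a) = f(b) (g injective) so a = b (f injective).
Surjectivity: for c ∈ C pick b with g(b) = c, then a with f(a) = b; then (g ∘ f)(a) = c.
Therefore g ∘ f is bijective.

bijective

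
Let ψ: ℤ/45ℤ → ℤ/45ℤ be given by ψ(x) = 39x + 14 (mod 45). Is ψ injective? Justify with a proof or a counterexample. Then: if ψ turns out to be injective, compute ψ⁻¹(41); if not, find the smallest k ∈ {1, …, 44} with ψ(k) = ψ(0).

15

We have gcd(39, 45) = 3 > 1. Taking s = 0 and t = 15: ψ(0) = 14 and ψ(15) = 39·15 + 14 = 599 ≡ 14 (mod 45).
So ψ(0) = ψ(15) while 0 ≠ 15, therefore ψ is not injective.
Since ψ is not injective, we find the least positive k with ψ(k) = ψ(0): this means 39k ≡ 0 (mod 45), i.e. 45 ∣ 39k. Since gcd(39, 45) = 3, dividing through by 3 this holds exactly when 15 ∣ 13k, and as gcd(13, 15) = 1, exactly when 15 ∣ k.
The smallest positive such k is 15.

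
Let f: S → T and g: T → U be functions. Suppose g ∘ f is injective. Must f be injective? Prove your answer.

injective

Suppose f(s) = f(t). Applying g: (g ∘ f)(s) = (g ∘ f)(t). Since g ∘ f is injective, s = t. Hence f is injective.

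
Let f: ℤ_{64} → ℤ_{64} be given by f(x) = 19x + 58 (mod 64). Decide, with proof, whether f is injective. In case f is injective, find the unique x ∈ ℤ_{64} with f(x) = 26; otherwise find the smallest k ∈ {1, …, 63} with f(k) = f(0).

32

By definition, injectivity means: for all x_1, x_2 in the domain, f(x_1) = f(x_2) implies x_1 = x_2.
Suppose f(x_1) = f(x_2) in ℤ_{64}. Then 19x_1 + 58 ≡ 19x_2 + 58 (mod 64), therefore 19(x_1 − x_2) ≡ 0 (mod 64).
Since gcd(19, 64) = 1, 19 is invertible modulo 64, therefore x_1 − x_2 ≡ 0 (mod 64), i.e. x_1 = x_2.
Hence f is injective.
We now compute 19⁻¹ mod 64 explicitly. Euclid's algorithm: 64 = 3·19 + 7, 19 = 2·7 + 5, 7 = 1·5 + 2, 5 = 2·2 + 1; back-substituting gives 1 = 27·19 − 8·64, so 19⁻¹ ≡ 27 (mod 64).
Since f is injective, we compute f⁻¹(26): solve 19x + 58 ≡ 26 (mod 64), i.e. 19x ≡ 32 (mod 64).
Multiplying by 19⁻¹ = 27 gives x ≡ 27·32 = 864 = 13·64 + 32 ≡ 32 (mod 64).
Check: f(32) = 19·32 + 58 = 666 = 10·64 + 26 ≡ 26 (mod 64).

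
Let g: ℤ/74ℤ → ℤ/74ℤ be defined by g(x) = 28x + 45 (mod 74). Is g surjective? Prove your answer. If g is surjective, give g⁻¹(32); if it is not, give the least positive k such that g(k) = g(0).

Recall: g is surjective if every y in the codomain equals g(x) for some x in the domain.
Since gcd(28, 74) = 2, we have 28x ≡ 0 (mod 2) for all x, so g(x) ≡ 1 (mod 2).
But 0 ≢ 1 (mod 2), so 0 ∈ ℤ/74ℤ has no preimage. Therefore g is not surjective.
Since g is not surjective, we find the least positive k with g(k) = g(0): this means 28k ≡ 0 (mod 74), i.e. 74 ∣ 28k. Since gcd(28, 74) = 2, dividing through by 2 this holds exactly when 37 ∣ 14k, and as gcd(14, 37) = 1, exactly when 37 ∣ k.
The smallest positive such k is 37.

37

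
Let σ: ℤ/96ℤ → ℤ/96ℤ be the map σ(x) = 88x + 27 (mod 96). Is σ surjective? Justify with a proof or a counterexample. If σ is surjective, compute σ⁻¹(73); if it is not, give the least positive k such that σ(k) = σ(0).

12

Recall that σ is surjective if every y in the codomain equals σ(x) for some x in the domain.
Since gcd(88, 96) = 8, we have 88x ≡ 0 (mod 8) for all x, so σ(x) ≡ 3 (mod 8).
But 0 ≢ 3 (mod 8), so 0 ∈ ℤ/96ℤ has no preimage. Thus σ is not surjective.
Since σ is not surjective, we find the least positive k with σ(k) = σ(0): this means 88k ≡ 0 (mod 96), i.e. 96 ∣ 88k. Since gcd(88, 96) = 8, dividing through by 8 this holds exactly when 12 ∣ 11k, and as gcd(11, 12) = 1, exactly when 12 ∣ k.
The smallest positive such k is 12.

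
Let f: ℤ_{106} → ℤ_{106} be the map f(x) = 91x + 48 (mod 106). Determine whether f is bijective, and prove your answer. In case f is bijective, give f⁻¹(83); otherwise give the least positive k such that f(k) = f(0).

33

If f(x_1) = f(x_2), then 91x_1 ≡ 91x_2 (mod 106). Because gcd(91, 106) = 1, we may cancel 91 to get x_1 ≡ x_2 (mod 106).
We now compute 91⁻¹ mod 106 explicitly. Euclid's algorithm: 106 = 1·91 + 15, 91 = 6·15 + 1; back-substituting gives 1 = 7·91 − 6·106, so 91⁻¹ ≡ 7 (mod 106).
For any y ∈ ℤ_{106}, x = 7(y − 48) mod 106 satisfies f(x) = 91·7(y − 48) + 48 ≡ y (since 91·7 ≡ 1 mod 106). So every y has a preimage.
Hence f is bijective.
Since f is bijective, we compute f⁻¹(83): solve 91x + 48 ≡ 83 (mod 106), i.e. 91x ≡ 35 (mod 106).
Multiplying by 91⁻¹ = 7 gives x ≡ 7·35 = 245 = 2·106 + 33 ≡ 33 (mod 106).
Check: f(33) = 91·33 + 48 = 3051 = 28·106 + 83 ≡ 83 (mod 106).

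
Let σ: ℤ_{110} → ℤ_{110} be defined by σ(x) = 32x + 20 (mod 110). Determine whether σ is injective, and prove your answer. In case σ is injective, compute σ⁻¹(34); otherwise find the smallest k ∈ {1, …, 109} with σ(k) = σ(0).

We have gcd(32, 110) = 2 > 1. Taking u = 0 and v = 55: σ(0) = 20 and σ(55) = 32·55 + 20 = 1780 ≡ 20 (mod 110).
So σ(0) = σ(55) while 0 ≠ 55, hence σ is not injective.
Since σ is not injective, we find the least positive k with σ(k) = σ(0): this means 32k ≡ 0 (mod 110), i.e. 110 ∣ 32k. Since gcd(32, 110) = 2, dividing through by 2 this holds exactly when 55 ∣ 16k, and as gcd(16, 55) = 1, exactly when 55 ∣ k.
The smallest positive such k is 55.

55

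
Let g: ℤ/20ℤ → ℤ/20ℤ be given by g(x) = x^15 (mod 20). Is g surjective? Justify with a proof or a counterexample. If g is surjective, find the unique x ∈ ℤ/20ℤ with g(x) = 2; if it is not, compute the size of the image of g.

15

g(0) = 0^15 = 0.
g(10): Repeated squaring mod 20: 10^1 ≡ 10, 10^2 ≡ 10² = 100 ≡ 0, 10^4 ≡ 0² = 0, 10^8 ≡ 0² = 0. Since 15 = 8 + 4 + 2 + 1, 10^15 ≡ 0·0·0·10: 0·0 = 0, then 0·0 = 0, then 0·10 = 0. So 10^15 ≡ 0 (mod 20).
So g(0) = g(10) = 0 while 0 ≠ 10, thus g is not injective.
A non-injective map from the 20-element set ℤ/20ℤ to itself takes at most 19 distinct values, so it cannot be surjective. Hence g is not surjective.
Since g is not surjective, we determine |image(g)|. Computing x^15 mod 20 for each x (by repeated squaring, reducing mod 20 at every step), the values g(0), g(1), …, g(19) are: 0, 1, 8, 7, 4, 5, 16, 3, 12, 9, 0, 11, 8, 17, 4, 15, 16, 13, 12, 19.
The distinct values are {0, 1, 3, 4, 5, 7, 8, 9, 11, 12, 13, 15, 16, 17, 19}; there are 15 of them.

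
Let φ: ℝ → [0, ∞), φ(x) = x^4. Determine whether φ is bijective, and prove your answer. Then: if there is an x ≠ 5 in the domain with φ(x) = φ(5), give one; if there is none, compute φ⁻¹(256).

-5

φ(5) = 625 = (−5)^4 = φ(−5) (since 4 is even), with 5 ≠ −5. So φ is not injective, hence not bijective.
For the follow-up, such an x exists: taking x = −5 ∈ ℝ gives φ(−5) = 625 = φ(5) with −5 ≠ 5.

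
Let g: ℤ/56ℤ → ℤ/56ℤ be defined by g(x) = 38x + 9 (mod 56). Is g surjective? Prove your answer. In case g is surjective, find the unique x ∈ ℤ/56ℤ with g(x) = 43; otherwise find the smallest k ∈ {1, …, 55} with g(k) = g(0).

28

Since gcd(38, 56) = 2, we have 38x ≡ 0 (mod 2) for all x, so g(x) ≡ 1 (mod 2).
But 0 ≢ 1 (mod 2), so 0 ∈ ℤ/56ℤ has no preimage. Thus g is not surjective.
Since g is not surjective, we find the least positive k with g(k) = g(0): this means 38k ≡ 0 (mod 56), i.e. 56 ∣ 38k. Since gcd(38, 56) = 2, dividing through by 2 this holds exactly when 28 ∣ 19k, and as gcd(19, 28) = 1, exactly when 28 ∣ k.
The smallest positive such k is 28.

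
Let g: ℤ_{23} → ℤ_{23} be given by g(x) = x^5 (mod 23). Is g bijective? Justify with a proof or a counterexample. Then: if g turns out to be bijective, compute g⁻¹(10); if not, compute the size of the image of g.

20

Since 23 is prime, the nonzero elements of ℤ_{23} form a cyclic group of order 22.
As gcd(5, 22) = 1, raising to the 5th power is a bijection on this group: if u^5 ≡ v^5 then (uv^{−1})^5 = 1, and the only element of order dividing gcd(5, 22) = 1 is 1, so u = v.
With g(0) = 0 this makes g injective on all of ℤ_{23}, hence bijective (finite equal-size domain and codomain). In particular g is bijective.
Since g is bijective, we find the preimage of 10. The inverse of x ↦ x^5 on (ℤ_{23})^× is x ↦ x^9, because 5·9 = 45 = 2·22 + 1 ≡ 1 (mod 22) and x^{22} = 1 for x ≠ 0 (Fermat). So g⁻¹(10) = 10^9 mod 23.
Repeated squaring mod 23: 10^1 ≡ 10, 10^2 ≡ 10² = 100 ≡ 8, 10^4 ≡ 8² = 64 ≡ 18, 10^8 ≡ 18² = 324 ≡ 2. Since 9 = 8 + 1, 10^9 ≡ 2·10: 2·10 = 20. So 10^9 ≡ 20 (mod 23).
Hence g⁻¹(10) = 20.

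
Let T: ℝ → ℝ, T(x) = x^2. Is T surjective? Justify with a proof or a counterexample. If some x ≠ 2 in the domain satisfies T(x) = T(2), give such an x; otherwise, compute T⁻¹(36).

-2

Since 2 is even, x^2 ≥ 0 for all x ∈ ℝ, so −1 ∈ ℝ has no preimage. Thus T is not surjective.
For the follow-up, such an x exists: taking x = −2 ∈ ℝ gives T(−2) = 4 = T(2) with −2 ≠ 2.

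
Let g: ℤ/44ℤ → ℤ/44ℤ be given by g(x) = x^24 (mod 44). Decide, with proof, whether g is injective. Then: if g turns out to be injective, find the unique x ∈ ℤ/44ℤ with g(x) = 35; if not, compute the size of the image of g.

12

g(10): Repeated squaring mod 44: 10^1 ≡ 10, 10^2 ≡ 10² = 100 ≡ 12, 10^4 ≡ 12² = 144 ≡ 12, 10^8 ≡ 12² = 144 ≡ 12, 10^16 ≡ 12² = 144 ≡ 12. Since 24 = 16 + 8, 10^24 ≡ 12·12: 12·12 = 144 ≡ 12. So 10^24 ≡ 12 (mod 44).
g(12): Repeated squaring mod 44: 12^1 ≡ 12, 12^2 ≡ 12² = 144 ≡ 12, 12^4 ≡ 12² = 144 ≡ 12, 12^8 ≡ 12² = 144 ≡ 12, 12^16 ≡ 12² = 144 ≡ 12. Since 24 = 16 + 8, 12^24 ≡ 12·12: 12·12 = 144 ≡ 12. So 12^24 ≡ 12 (mod 44).
So g(10) = g(12) = 12 while 10 ≠ 12, thus g is not injective.
Since g is not injective, we determine |image(g)|. Computing x^24 mod 44 for each x (by repeated squaring, reducing mod 44 at every step), the values g(0), g(1), …, g(43) are: 0, 1, 16, 37, 36, 9, 20, 25, 4, 5, 12, 33, 12, 5, 4, 25, 20, 9, 36, 37, 16, 1, 0, 1, 16, 37, 36, 9, 20, 25, 4, 5, 12, 33, 12, 5, 4, 25, 20, 9, 36, 37, 16, 1.
The distinct values are {0, 1, 4, 5, 9, 12, 16, 20, 25, 33, 36, 37}; there are 12 of them.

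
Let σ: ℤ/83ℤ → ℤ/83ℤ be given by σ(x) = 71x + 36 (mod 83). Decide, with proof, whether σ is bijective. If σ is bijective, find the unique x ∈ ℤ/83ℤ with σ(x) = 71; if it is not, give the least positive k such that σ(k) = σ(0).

4

Recall that σ is injective if σ(x_1) = σ(x_2) implies x_1 = x_2.
Suppose σ(x_1) = σ(x_2) in ℤ/83ℤ. Then 71x_1 + 36 ≡ 71x_2 + 36 (mod 83), therefore 71(x_1 − x_2) ≡ 0 (mod 83).
Since gcd(71, 83) = 1, 71 is invertible modulo 83, thus x_1 − x_2 ≡ 0 (mod 83), i.e. x_1 = x_2.
We now compute 71⁻¹ mod 83 explicitly. Euclid's algorithm: 83 = 1·71 + 12, 71 = 5·12 + 11, 12 = 1·11 + 1; back-substituting gives 1 = 76·71 − 65·83, so 71⁻¹ ≡ 76 (mod 83).
Then y ↦ 76(y − 36) is a two-sided inverse to σ, so every y ∈ ℤ/83ℤ has a preimage.
Hence σ is bijective.
Since σ is bijective, we find σ⁻¹(71): we need 71x ≡ 71 − 36 ≡ 35 (mod 83). Using 71⁻¹ = 76: x ≡ 76·35 = 2660 = 32·83 + 4, so x = 4.
Check: σ(4) = 71·4 + 36 = 320 = 3·83 + 71 ≡ 71 (mod 83).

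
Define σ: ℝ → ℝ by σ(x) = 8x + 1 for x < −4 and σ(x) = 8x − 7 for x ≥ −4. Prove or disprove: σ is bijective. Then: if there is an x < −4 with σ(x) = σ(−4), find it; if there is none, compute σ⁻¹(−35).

Both pieces are strictly increasing (slopes 8 and 8), so each is injective on its own interval.
The left piece maps (−∞, −4) onto (−∞, −31); the right piece maps [−4, ∞) onto [−39, ∞).
These images overlap. In particular σ(−4) = −39 (right piece), and solving 8x + 1 = −39 on the left piece gives x = −5 < −4.
So σ(−5) = σ(−4) with −5 ≠ −4, and σ is not injective, hence not bijective. This x = −5 is the requested value below −4.

-5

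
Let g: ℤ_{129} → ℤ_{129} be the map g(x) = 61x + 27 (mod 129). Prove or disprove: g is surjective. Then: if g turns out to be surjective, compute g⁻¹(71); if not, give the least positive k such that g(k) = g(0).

98

Recall that surjectivity means every element of the codomain has a preimage under g.
Since gcd(61, 129) = 1, 61 is invertible modulo 129. Euclid's algorithm: 129 = 2·61 + 7, 61 = 8·7 + 5, 7 = 1·5 + 2, 5 = 2·2 + 1; back-substituting gives 1 = 55·61 − 26·129, so 61⁻¹ ≡ 55 (mod 129).
For any y ∈ ℤ_{129}, x = 55(y − 27) mod 129 satisfies g(x) = 61·55(y − 27) + 27 ≡ y (since 61·55 ≡ 1 mod 129). So every y has a preimage.
So g is surjective.
Since g is surjective, we find g⁻¹(71): we need 61x ≡ 71 − 27 ≡ 44 (mod 129). Using 61⁻¹ = 55: x ≡ 55·44 = 2420 = 18·129 + 98, so x = 98.
Check: g(98) = 61·98 + 27 = 6005 = 46·129 + 71 ≡ 71 (mod 129).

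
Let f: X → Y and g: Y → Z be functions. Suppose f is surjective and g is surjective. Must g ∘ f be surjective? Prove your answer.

Let c ∈ Z. Since g is surjective, there is b ∈ Y with g(b) = c. Since f is surjective, there is a ∈ X with f(a) = b.
Then (g ∘ f)(a) = g(b) = c. Thus g ∘ f is surjective.

surjective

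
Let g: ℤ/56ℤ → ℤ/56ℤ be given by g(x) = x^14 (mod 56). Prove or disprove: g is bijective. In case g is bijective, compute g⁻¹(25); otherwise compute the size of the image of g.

8

g(6): Repeated squaring mod 56: 6^1 ≡ 6, 6^2 ≡ 6² = 36, 6^4 ≡ 36² = 1296 ≡ 8, 6^8 ≡ 8² = 64 ≡ 8. Since 14 = 8 + 4 + 2, 6^14 ≡ 8·8·36: 8·8 = 64 ≡ 8, then 8·36 = 288 ≡ 8. So 6^14 ≡ 8 (mod 56).
g(8): Repeated squaring mod 56: 8^1 ≡ 8, 8^2 ≡ 8² = 64 ≡ 8, 8^4 ≡ 8² = 64 ≡ 8, 8^8 ≡ 8² = 64 ≡ 8. Since 14 = 8 + 4 + 2, 8^14 ≡ 8·8·8: 8·8 = 64 ≡ 8, then 8·8 = 64 ≡ 8. So 8^14 ≡ 8 (mod 56).
So g(6) = g(8) = 8 while 6 ≠ 8, thus g is not injective, hence not bijective.
Since g is not bijective, we determine |image(g)|. Computing x^14 mod 56 for each x (by repeated squaring, reducing mod 56 at every step), the values g(0), g(1), …, g(55) are: 0, 1, 32, 9, 16, 25, 8, 49, 8, 25, 16, 9, 32, 1, 0, 1, 32, 9, 16, 25, 8, 49, 8, 25, 16, 9, 32, 1, 0, 1, 32, 9, 16, 25, 8, 49, 8, 25, 16, 9, 32, 1, 0, 1, 32, 9, 16, 25, 8, 49, 8, 25, 16, 9, 32, 1.
The distinct values are {0, 1, 8, 9, 16, 25, 32, 49}; there are 8 of them.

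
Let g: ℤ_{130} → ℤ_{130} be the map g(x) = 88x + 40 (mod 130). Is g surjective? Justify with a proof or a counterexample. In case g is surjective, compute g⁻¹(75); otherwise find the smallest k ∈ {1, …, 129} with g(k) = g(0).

65

Since gcd(88, 130) = 2, we have 88x ≡ 0 (mod 2) for all x, so g(x) ≡ 0 (mod 2).
But 1 ≢ 0 (mod 2), so 1 ∈ ℤ_{130} has no preimage. Thus g is not surjective.
Since g is not surjective, we find the least positive k with g(k) = g(0): this means 88k ≡ 0 (mod 130), i.e. 130 ∣ 88k. Since gcd(88, 130) = 2, dividing through by 2 this holds exactly when 65 ∣ 44k, and as gcd(44, 65) = 1, exactly when 65 ∣ k.
The smallest positive such k is 65.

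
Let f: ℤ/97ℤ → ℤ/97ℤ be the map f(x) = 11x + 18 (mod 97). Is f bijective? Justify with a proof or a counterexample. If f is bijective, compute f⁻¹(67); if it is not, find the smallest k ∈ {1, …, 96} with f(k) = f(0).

If f(a) = f(b), then 11a ≡ 11b (mod 97). Because gcd(11, 97) = 1, we may cancel 11 to get a ≡ b (mod 97).
We now compute 11⁻¹ mod 97 explicitly. Euclid's algorithm: 97 = 8·11 + 9, 11 = 1·9 + 2, 9 = 4·2 + 1; back-substituting gives 1 = 53·11 − 6·97, so 11⁻¹ ≡ 53 (mod 97).
For any y ∈ ℤ/97ℤ, x = 53(y − 18) mod 97 satisfies f(x) = 11·53(y − 18) + 18 ≡ y (since 11·53 ≡ 1 mod 97). So every y has a preimage.
Thus f is bijective.
Since f is bijective, we find f⁻¹(67): we need 11x ≡ 67 − 18 ≡ 49 (mod 97). Using 11⁻¹ = 53: x ≡ 53·49 = 2597 = 26·97 + 75, so x = 75.
Check: f(75) = 11·75 + 18 = 843 = 8·97 + 67 ≡ 67 (mod 97).

75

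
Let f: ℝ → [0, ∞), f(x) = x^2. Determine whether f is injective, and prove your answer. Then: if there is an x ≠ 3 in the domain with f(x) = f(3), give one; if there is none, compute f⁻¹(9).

-3

f(3) = 9 = (−3)^2 = f(−3) (since 2 is even), with 3 ≠ −3. So f is not injective.
For the follow-up, such an x exists: taking x = −3 ∈ ℝ gives f(−3) = 9 = f(3) with −3 ≠ 3.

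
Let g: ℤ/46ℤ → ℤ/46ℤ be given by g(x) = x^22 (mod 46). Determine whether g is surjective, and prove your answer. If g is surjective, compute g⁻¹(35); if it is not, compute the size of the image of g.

g(1) = 1^22 = 1.
g(3): Repeated squaring mod 46: 3^1 ≡ 3, 3^2 ≡ 3² = 9, 3^4 ≡ 9² = 81 ≡ 35, 3^8 ≡ 35² = 1225 ≡ 29, 3^16 ≡ 29² = 841 ≡ 13. Since 22 = 16 + 4 + 2, 3^22 ≡ 13·35·9: 13·35 = 455 ≡ 41, then 41·9 = 369 ≡ 1. So 3^22 ≡ 1 (mod 46).
So g(1) = g(3) = 1 while 1 ≠ 3, thus g is not injective.
A non-injective map from the 46-element set ℤ/46ℤ to itself takes at most 45 distinct values, so it cannot be surjective. Hence g is not surjective.
Since g is not surjective, we determine |image(g)|. Computing x^22 mod 46 for each x (by repeated squaring, reducing mod 46 at every step), the values g(0), g(1), …, g(45) are: 0, 1, 24, 1, 24, 1, 24, 1, 24, 1, 24, 1, 24, 1, 24, 1, 24, 1, 24, 1, 24, 1, 24, 23, 24, 1, 24, 1, 24, 1, 24, 1, 24, 1, 24, 1, 24, 1, 24, 1, 24, 1, 24, 1, 24, 1.
The distinct values are {0, 1, 23, 24}; there are 4 of them.

4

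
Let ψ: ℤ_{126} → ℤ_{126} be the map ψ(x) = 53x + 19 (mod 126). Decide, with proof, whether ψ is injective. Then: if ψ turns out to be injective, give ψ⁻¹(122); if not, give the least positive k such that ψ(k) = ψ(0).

Suppose ψ(a) = ψ(b) in ℤ_{126}. Then 53a + 19 ≡ 53b + 19 (mod 126), so 53(a − b) ≡ 0 (mod 126).
Since gcd(53, 126) = 1, 53 is invertible modulo 126, hence a − b ≡ 0 (mod 126), i.e. a = b.
So ψ is injective.
We now compute 53⁻¹ mod 126 explicitly. Euclid's algorithm: 126 = 2·53 + 20, 53 = 2·20 + 13, 20 = 1·13 + 7, 13 = 1·7 + 6, 7 = 1·6 + 1; back-substituting gives 1 = 107·53 − 45·126, so 53⁻¹ ≡ 107 (mod 126).
Since ψ is injective, we compute ψ⁻¹(122): solve 53x + 19 ≡ 122 (mod 126), i.e. 53x ≡ 103 (mod 126).
Multiplying by 53⁻¹ = 107 gives x ≡ 107·103 = 11021 = 87·126 + 59 ≡ 59 (mod 126).
Check: ψ(59) = 53·59 + 19 = 3146 = 24·126 + 122 ≡ 122 (mod 126).

59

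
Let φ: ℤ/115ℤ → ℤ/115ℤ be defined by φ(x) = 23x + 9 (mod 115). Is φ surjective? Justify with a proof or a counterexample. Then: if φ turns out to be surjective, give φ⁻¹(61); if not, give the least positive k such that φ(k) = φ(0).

5

Since gcd(23, 115) = 23, we have 23x ≡ 0 (mod 23) for all x, so φ(x) ≡ 9 (mod 23).
But 0 ≢ 9 (mod 23), so 0 ∈ ℤ/115ℤ has no preimage. Thus φ is not surjective.
Since φ is not surjective, we find the least positive k with φ(k) = φ(0): this means 23k ≡ 0 (mod 115), i.e. 115 ∣ 23k. Since gcd(23, 115) = 23, dividing through by 23 this holds exactly when 5 ∣ k.
The smallest positive such k is 5.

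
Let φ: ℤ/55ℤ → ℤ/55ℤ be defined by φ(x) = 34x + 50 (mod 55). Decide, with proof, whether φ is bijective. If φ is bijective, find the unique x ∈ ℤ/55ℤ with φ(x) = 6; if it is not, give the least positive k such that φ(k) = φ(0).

Recall that injectivity means: for all u, v in the domain, φ(u) = φ(v) implies u = v.
If φ(u) = φ(v), then 34u ≡ 34v (mod 55). Because gcd(34, 55) = 1, we may cancel 34 to get u ≡ v (mod 55).
We now compute 34⁻¹ mod 55 explicitly. Euclid's algorithm: 55 = 1·34 + 21, 34 = 1·21 + 13, 21 = 1·13 + 8, 13 = 1·8 + 5, 8 = 1·5 + 3, 5 = 1·3 + 2, 3 = 1·2 + 1; back-substituting gives 1 = 34·34 − 21·55, so 34⁻¹ ≡ 34 (mod 55).
Then y ↦ 34(y − 50) is a two-sided inverse to φ, so every y ∈ ℤ/55ℤ has a preimage.
Therefore φ is bijective.
Since φ is bijective, we find φ⁻¹(6): we need 34x ≡ 6 − 50 ≡ 11 (mod 55). Using 34⁻¹ = 34: x ≡ 34·11 = 374 = 6·55 + 44, so x = 44.
Check: φ(44) = 34·44 + 50 = 1546 = 28·55 + 6 ≡ 6 (mod 55).

44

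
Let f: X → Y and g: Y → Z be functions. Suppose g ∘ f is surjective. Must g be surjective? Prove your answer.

surjective

Let c ∈ Z. Since g ∘ f is surjective, some a ∈ X has g(f(a)) = c. Then b = f(a) ∈ Y satisfies g(b) = c. So g is surjective.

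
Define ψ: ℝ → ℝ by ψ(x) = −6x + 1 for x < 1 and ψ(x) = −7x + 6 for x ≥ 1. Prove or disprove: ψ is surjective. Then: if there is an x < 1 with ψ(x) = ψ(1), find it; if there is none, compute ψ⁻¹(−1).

1/3

Both pieces are strictly decreasing (slopes −6 and −7), so each is injective on its own interval.
The left piece maps (−∞, 1) onto (−5, ∞); the right piece maps [1, ∞) onto (−∞, −1].
The union (−5, ∞) ∪ (−∞, −1] covers ℝ, so ψ is surjective.
For the follow-up: the images overlap, so an x < 1 with ψ(x) = ψ(1) exists. ψ(1) = −1; solving −6x + 1 = −1 for x < 1 gives x = (−1 − 1)/(−6) = 1/3.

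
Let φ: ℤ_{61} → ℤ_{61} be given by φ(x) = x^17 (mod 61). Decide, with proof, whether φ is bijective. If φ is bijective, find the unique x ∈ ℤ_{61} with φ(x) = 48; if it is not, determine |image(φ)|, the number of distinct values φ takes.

14

Since 61 is prime, the nonzero elements of ℤ_{61} form a cyclic group of order 60.
As gcd(17, 60) = 1, raising to the 17th power is a bijection on this group: if a^17 ≡ b^17 then (ab^{−1})^17 = 1, and the only element of order dividing gcd(17, 60) = 1 is 1, so a = b.
With φ(0) = 0 this makes φ injective on all of ℤ_{61}, hence bijective (finite equal-size domain and codomain). In particular φ is bijective.
Since φ is bijective, we find the preimage of 48. The inverse of x ↦ x^17 on (ℤ_{61})^× is x ↦ x^53, because 17·53 = 901 = 15·60 + 1 ≡ 1 (mod 60) and x^{60} = 1 for x ≠ 0 (Fermat). So φ⁻¹(48) = 48^53 mod 61.
Repeated squaring mod 61: 48^1 ≡ 48, 48^2 ≡ 48² = 2304 ≡ 47, 48^4 ≡ 47² = 2209 ≡ 13, 48^8 ≡ 13² = 169 ≡ 47, 48^16 ≡ 47² = 2209 ≡ 13, 48^32 ≡ 13² = 169 ≡ 47. Since 53 = 32 + 16 + 4 + 1, 48^53 ≡ 47·13·13·48: 47·13 = 611 ≡ 1, then 1·13 = 13, then 13·48 = 624 ≡ 14. So 48^53 ≡ 14 (mod 61).
Hence φ⁻¹(48) = 14.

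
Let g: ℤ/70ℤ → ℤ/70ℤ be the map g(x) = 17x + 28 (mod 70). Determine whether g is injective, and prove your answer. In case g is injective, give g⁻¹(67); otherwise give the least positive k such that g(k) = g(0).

Suppose g(u) = g(v) in ℤ/70ℤ. Then 17u + 28 ≡ 17v + 28 (mod 70), therefore 17(u − v) ≡ 0 (mod 70).
Since gcd(17, 70) = 1, 17 is invertible modulo 70, so u − v ≡ 0 (mod 70), i.e. u = v.
Thus g is injective.
We now compute 17⁻¹ mod 70 explicitly. Euclid's algorithm: 70 = 4·17 + 2, 17 = 8·2 + 1; back-substituting gives 1 = 33·17 − 8·70, so 17⁻¹ ≡ 33 (mod 70).
Since g is injective, we find g⁻¹(67): we need 17x ≡ 67 − 28 ≡ 39 (mod 70). Using 17⁻¹ = 33: x ≡ 33·39 = 1287 = 18·70 + 27, so x = 27.
Check: g(27) = 17·27 + 28 = 487 = 6·70 + 67 ≡ 67 (mod 70).

27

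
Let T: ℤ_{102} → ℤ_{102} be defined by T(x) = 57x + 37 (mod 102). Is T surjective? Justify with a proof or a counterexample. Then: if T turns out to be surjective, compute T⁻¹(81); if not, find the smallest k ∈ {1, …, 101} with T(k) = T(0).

Since gcd(57, 102) = 3, we have 57x ≡ 0 (mod 3) for all x, so T(x) ≡ 1 (mod 3).
But 0 ≢ 1 (mod 3), so 0 ∈ ℤ_{102} has no preimage. So T is not surjective.
Since T is not surjective, we find the least positive k with T(k) = T(0): this means 57k ≡ 0 (mod 102), i.e. 102 ∣ 57k. Since gcd(57, 102) = 3, dividing through by 3 this holds exactly when 34 ∣ 19k, and as gcd(19, 34) = 1, exactly when 34 ∣ k.
The smallest positive such k is 34.

34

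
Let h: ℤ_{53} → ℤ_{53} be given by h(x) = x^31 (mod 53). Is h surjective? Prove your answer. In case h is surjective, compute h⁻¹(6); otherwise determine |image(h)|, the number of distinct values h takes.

Since 53 is prime, the nonzero elements of ℤ_{53} form a cyclic group of order 52.
As gcd(31, 52) = 1, raising to the 31st power is a bijection on this group: if a^31 ≡ b^31 then (ab^{−1})^31 = 1, and the only element of order dividing gcd(31, 52) = 1 is 1, so a = b.
With h(0) = 0 this makes h injective on all of ℤ_{53}, hence bijective (finite equal-size domain and codomain). In particular h is surjective.
Since h is surjective, we find the preimage of 6. The inverse of x ↦ x^31 on (ℤ_{53})^× is x ↦ x^47, because 31·47 = 1457 = 28·52 + 1 ≡ 1 (mod 52) and x^{52} = 1 for x ≠ 0 (Fermat). So h⁻¹(6) = 6^47 mod 53.
Repeated squaring mod 53: 6^1 ≡ 6, 6^2 ≡ 6² = 36, 6^4 ≡ 36² = 1296 ≡ 24, 6^8 ≡ 24² = 576 ≡ 46, 6^16 ≡ 46² = 2116 ≡ 49, 6^32 ≡ 49² = 2401 ≡ 16. Since 47 = 32 + 8 + 4 + 2 + 1, 6^47 ≡ 16·46·24·36·6: 16·46 = 736 ≡ 47, then 47·24 = 1128 ≡ 15, then 15·36 = 540 ≡ 10, then 10·6 = 60 ≡ 7. So 6^47 ≡ 7 (mod 53).
Hence h⁻¹(6) = 7.

7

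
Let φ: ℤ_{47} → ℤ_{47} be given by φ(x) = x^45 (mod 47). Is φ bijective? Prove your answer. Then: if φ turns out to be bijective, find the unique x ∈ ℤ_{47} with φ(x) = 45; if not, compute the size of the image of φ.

23

Since 47 is prime, the nonzero elements of ℤ_{47} form a cyclic group of order 46.
As gcd(45, 46) = 1, raising to the 45th power is a bijection on this group: if a^45 ≡ b^45 then (ab^{−1})^45 = 1, and the only element of order dividing gcd(45, 46) = 1 is 1, so a = b.
With φ(0) = 0 this makes φ injective on all of ℤ_{47}, hence bijective (finite equal-size domain and codomain). In particular φ is bijective.
Since φ is bijective, we find the preimage of 45. The inverse of x ↦ x^45 on (ℤ_{47})^× is x ↦ x^45, because 45·45 = 2025 = 44·46 + 1 ≡ 1 (mod 46) and x^{46} = 1 for x ≠ 0 (Fermat). So φ⁻¹(45) = 45^45 mod 47.
Repeated squaring mod 47: 45^1 ≡ 45, 45^2 ≡ 45² = 2025 ≡ 4, 45^4 ≡ 4² = 16, 45^8 ≡ 16² = 256 ≡ 21, 45^16 ≡ 21² = 441 ≡ 18, 45^32 ≡ 18² = 324 ≡ 42. Since 45 = 32 + 8 + 4 + 1, 45^45 ≡ 42·21·16·45: 42·21 = 882 ≡ 36, then 36·16 = 576 ≡ 12, then 12·45 = 540 ≡ 23. So 45^45 ≡ 23 (mod 47).
Hence φ⁻¹(45) = 23.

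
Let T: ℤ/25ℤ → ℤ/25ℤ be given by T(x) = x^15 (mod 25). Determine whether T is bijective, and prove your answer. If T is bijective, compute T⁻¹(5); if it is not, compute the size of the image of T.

5

T(0) = 0^15 = 0.
T(5): Repeated squaring mod 25: 5^1 ≡ 5, 5^2 ≡ 5² = 25 ≡ 0, 5^4 ≡ 0² = 0, 5^8 ≡ 0² = 0. Since 15 = 8 + 4 + 2 + 1, 5^15 ≡ 0·0·0·5: 0·0 = 0, then 0·0 = 0, then 0·5 = 0. So 5^15 ≡ 0 (mod 25).
So T(0) = T(5) = 0 while 0 ≠ 5, thus T is not injective, hence not bijective.
Since T is not bijective, we determine |image(T)|. Computing x^15 mod 25 for each x (by repeated squaring, reducing mod 25 at every step), the values T(0), T(1), …, T(24) are: 0, 1, 18, 7, 24, 0, 1, 18, 7, 24, 0, 1, 18, 7, 24, 0, 1, 18, 7, 24, 0, 1, 18, 7, 24.
The distinct values are {0, 1, 7, 18, 24}; there are 5 of them.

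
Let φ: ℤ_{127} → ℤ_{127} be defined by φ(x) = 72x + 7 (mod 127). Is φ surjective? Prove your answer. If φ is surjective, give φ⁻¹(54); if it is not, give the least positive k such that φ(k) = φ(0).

13

Since gcd(72, 127) = 1, 72 is invertible modulo 127. Euclid's algorithm: 127 = 1·72 + 55, 72 = 1·55 + 17, 55 = 3·17 + 4, 17 = 4·4 + 1; back-substituting gives 1 = 30·72 − 17·127, so 72⁻¹ ≡ 30 (mod 127).
For any y ∈ ℤ_{127}, x = 30(y − 7) mod 127 satisfies φ(x) = 72·30(y − 7) + 7 ≡ y (since 72·30 ≡ 1 mod 127). So every y has a preimage.
So φ is surjective.
Since φ is surjective, we compute φ⁻¹(54): solve 72x + 7 ≡ 54 (mod 127), i.e. 72x ≡ 47 (mod 127).
Multiplying by 72⁻¹ = 30 gives x ≡ 30·47 = 1410 = 11·127 + 13 ≡ 13 (mod 127).
Check: φ(13) = 72·13 + 7 = 943 = 7·127 + 54 ≡ 54 (mod 127).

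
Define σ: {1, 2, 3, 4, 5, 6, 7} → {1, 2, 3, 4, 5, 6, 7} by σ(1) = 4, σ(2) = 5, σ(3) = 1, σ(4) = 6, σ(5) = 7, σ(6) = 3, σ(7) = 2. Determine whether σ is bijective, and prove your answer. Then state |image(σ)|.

7

The values 4, 5, 1, 6, 7, 3, 2 are a permutation of {1, 2, 3, 4, 5, 6, 7}: each element appears exactly once.
So σ is injective and surjective, hence bijective.
The image of σ is {1, 2, 3, 4, 5, 6, 7}, which has 7 elements.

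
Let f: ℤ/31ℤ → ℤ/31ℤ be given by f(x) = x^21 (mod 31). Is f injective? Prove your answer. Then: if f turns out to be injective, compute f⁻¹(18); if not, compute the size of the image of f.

f(1) = 1^21 = 1.
f(5): Repeated squaring mod 31: 5^1 ≡ 5, 5^2 ≡ 5² = 25, 5^4 ≡ 25² = 625 ≡ 5, 5^8 ≡ 5² = 25, 5^16 ≡ 25² = 625 ≡ 5. Since 21 = 16 + 4 + 1, 5^21 ≡ 5·5·5: 5·5 = 25, then 25·5 = 125 ≡ 1. So 5^21 ≡ 1 (mod 31).
So f(1) = f(5) = 1 while 1 ≠ 5, so f is not injective.
Since f is not injective, we determine |image(f)|. Computing x^21 mod 31 for each x (by repeated squaring, reducing mod 31 at every step), the values f(0), f(1), …, f(30) are: 0, 1, 2, 15, 4, 1, 30, 4, 8, 8, 2, 27, 29, 15, 8, 15, 16, 23, 16, 2, 4, 29, 23, 23, 27, 1, 30, 27, 16, 29, 30.
The distinct values are {0, 1, 2, 4, 8, 15, 16, 23, 27, 29, 30}; there are 11 of them.

11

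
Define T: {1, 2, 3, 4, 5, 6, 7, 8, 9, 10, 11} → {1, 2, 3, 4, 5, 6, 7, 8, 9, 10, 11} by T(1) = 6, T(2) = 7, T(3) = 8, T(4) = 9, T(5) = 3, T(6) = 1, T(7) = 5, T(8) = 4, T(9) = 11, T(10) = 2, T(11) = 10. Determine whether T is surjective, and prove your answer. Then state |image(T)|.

11

Every element of the codomain has a preimage: 1 = T(6), 2 = T(10), 3 = T(5), 4 = T(8), 5 = T(7), 6 = T(1), 7 = T(2), 8 = T(3), 9 = T(4), 10 = T(11), 11 = T(9).
So T is surjective.
The image of T is {1, 2, 3, 4, 5, 6, 7, 8, 9, 10, 11}, which has 11 elements.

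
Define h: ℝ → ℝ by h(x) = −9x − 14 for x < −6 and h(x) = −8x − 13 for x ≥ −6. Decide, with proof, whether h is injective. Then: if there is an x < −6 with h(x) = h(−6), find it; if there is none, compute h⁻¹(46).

Both pieces are strictly decreasing (slopes −9 and −8), so each is injective on its own interval.
The left piece maps (−∞, −6) onto (40, ∞); the right piece maps [−6, ∞) onto (−∞, 35].
These images are disjoint, so no value is attained by both pieces. So h is injective.
Because the two images are disjoint, no x < −6 has h(x) = h(−6), so we compute h⁻¹(46): 46 lies in (40, ∞), so solve −9x − 14 = 46: x = (46 + 14)/(−9) = −20/3.

-20/3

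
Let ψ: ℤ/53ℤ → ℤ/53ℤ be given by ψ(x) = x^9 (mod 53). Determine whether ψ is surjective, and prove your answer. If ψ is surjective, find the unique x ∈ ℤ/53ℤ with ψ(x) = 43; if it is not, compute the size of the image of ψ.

7

Since 53 is prime, the nonzero elements of ℤ/53ℤ form a cyclic group of order 52.
As gcd(9, 52) = 1, raising to the 9th power is a bijection on this group: if a^9 ≡ b^9 then (ab^{−1})^9 = 1, and the only element of order dividing gcd(9, 52) = 1 is 1, so a = b.
With ψ(0) = 0 this makes ψ injective on all of ℤ/53ℤ, hence bijective (finite equal-size domain and codomain). In particular ψ is surjective.
Since ψ is surjective, we find the preimage of 43. The inverse of x ↦ x^9 on (ℤ/53ℤ)^× is x ↦ x^29, because 9·29 = 261 = 5·52 + 1 ≡ 1 (mod 52) and x^{52} = 1 for x ≠ 0 (Fermat). So ψ⁻¹(43) = 43^29 mod 53.
Repeated squaring mod 53: 43^1 ≡ 43, 43^2 ≡ 43² = 1849 ≡ 47, 43^4 ≡ 47² = 2209 ≡ 36, 43^8 ≡ 36² = 1296 ≡ 24, 43^16 ≡ 24² = 576 ≡ 46. Since 29 = 16 + 8 + 4 + 1, 43^29 ≡ 46·24·36·43: 46·24 = 1104 ≡ 44, then 44·36 = 1584 ≡ 47, then 47·43 = 2021 ≡ 7. So 43^29 ≡ 7 (mod 53).
Hence ψ⁻¹(43) = 7.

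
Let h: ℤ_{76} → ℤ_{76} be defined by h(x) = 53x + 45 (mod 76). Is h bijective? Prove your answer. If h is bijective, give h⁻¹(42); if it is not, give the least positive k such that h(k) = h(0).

53

If h(s) = h(t), then 53s ≡ 53t (mod 76). Because gcd(53, 76) = 1, we may cancel 53 to get s ≡ t (mod 76).
We now compute 53⁻¹ mod 76 explicitly. Euclid's algorithm: 76 = 1·53 + 23, 53 = 2·23 + 7, 23 = 3·7 + 2, 7 = 3·2 + 1; back-substituting gives 1 = 33·53 − 23·76, so 53⁻¹ ≡ 33 (mod 76).
For any y ∈ ℤ_{76}, x = 33(y − 45) mod 76 satisfies h(x) = 53·33(y − 45) + 45 ≡ y (since 53·33 ≡ 1 mod 76). So every y has a preimage.
Therefore h is bijective.
Since h is bijective, we find h⁻¹(42): we need 53x ≡ 42 − 45 ≡ 73 (mod 76). Using 53⁻¹ = 33: x ≡ 33·73 = 2409 = 31·76 + 53, so x = 53.
Check: h(53) = 53·53 + 45 = 2854 = 37·76 + 42 ≡ 42 (mod 76).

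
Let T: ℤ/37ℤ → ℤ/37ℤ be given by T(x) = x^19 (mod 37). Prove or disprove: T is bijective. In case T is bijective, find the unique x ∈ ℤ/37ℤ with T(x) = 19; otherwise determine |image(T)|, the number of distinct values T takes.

Since 37 is prime, the nonzero elements of ℤ/37ℤ form a cyclic group of order 36.
As gcd(19, 36) = 1, raising to the 19th power is a bijection on this group: if x_1^19 ≡ x_2^19 then (x_1x_2^{−1})^19 = 1, and the only element of order dividing gcd(19, 36) = 1 is 1, so x_1 = x_2.
With T(0) = 0 this makes T injective on all of ℤ/37ℤ, hence bijective (finite equal-size domain and codomain). In particular T is bijective.
Since T is bijective, we find the preimage of 19. The inverse of x ↦ x^19 on (ℤ/37ℤ)^× is x ↦ x^19, because 19·19 = 361 = 10·36 + 1 ≡ 1 (mod 36) and x^{36} = 1 for x ≠ 0 (Fermat). So T⁻¹(19) = 19^19 mod 37.
Repeated squaring mod 37: 19^1 ≡ 19, 19^2 ≡ 19² = 361 ≡ 28, 19^4 ≡ 28² = 784 ≡ 7, 19^8 ≡ 7² = 49 ≡ 12, 19^16 ≡ 12² = 144 ≡ 33. Since 19 = 16 + 2 + 1, 19^19 ≡ 33·28·19: 33·28 = 924 ≡ 36, then 36·19 = 684 ≡ 18. So 19^19 ≡ 18 (mod 37).
Hence T⁻¹(19) = 18.

18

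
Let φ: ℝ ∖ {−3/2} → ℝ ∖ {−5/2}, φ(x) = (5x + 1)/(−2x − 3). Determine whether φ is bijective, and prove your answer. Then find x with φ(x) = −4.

-11/3

Suppose φ(s) = φ(t). Cross-multiplying: (5s + 1)(−2t − 3) = (5t + 1)(−2s − 3).
Expanding both sides and cancelling the symmetric terms leaves −13·(s − t) = 0. Since −13 ≠ 0, s = t. So φ is injective.
For any y ≠ −5/2, solving y(−2x − 3) = 5x + 1 for x gives a well-defined x ≠ −3/2. So φ is surjective.
So φ is bijective.
Solving φ(x) = −4: cross-multiplying gives 5x + 1 = −4(−2x − 3), which rearranges to −3x = 11, so x = −11/3.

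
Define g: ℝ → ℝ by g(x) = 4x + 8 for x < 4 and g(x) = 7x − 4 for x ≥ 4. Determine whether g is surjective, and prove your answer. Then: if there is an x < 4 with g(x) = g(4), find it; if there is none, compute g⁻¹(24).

4

Both pieces are strictly increasing (slopes 4 and 7), so each is injective on its own interval.
The left piece maps (−∞, 4) onto (−∞, 24); the right piece maps [4, ∞) onto [24, ∞).
These images together cover ℝ, so g is surjective.
Because the two images are disjoint, no x < 4 has g(x) = g(4), so we compute g⁻¹(24): 24 lies in [24, ∞), so solve 7x − 4 = 24: x = (24 + 4)/7 = 4.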